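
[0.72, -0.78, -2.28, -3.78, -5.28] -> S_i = 0.72 + -1.50*i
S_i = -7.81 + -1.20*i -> [-7.81, -9.01, -10.21, -11.41, -12.61]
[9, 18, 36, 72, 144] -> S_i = 9*2^i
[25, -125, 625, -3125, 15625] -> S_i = 25*-5^i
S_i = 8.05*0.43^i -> [8.05, 3.46, 1.49, 0.64, 0.28]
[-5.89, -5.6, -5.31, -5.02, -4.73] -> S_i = -5.89 + 0.29*i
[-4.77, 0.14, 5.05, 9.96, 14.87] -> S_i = -4.77 + 4.91*i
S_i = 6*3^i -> [6, 18, 54, 162, 486]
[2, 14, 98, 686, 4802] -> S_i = 2*7^i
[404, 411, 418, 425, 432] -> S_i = 404 + 7*i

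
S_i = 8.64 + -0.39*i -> [8.64, 8.25, 7.86, 7.47, 7.08]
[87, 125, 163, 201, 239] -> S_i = 87 + 38*i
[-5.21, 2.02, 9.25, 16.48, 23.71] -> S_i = -5.21 + 7.23*i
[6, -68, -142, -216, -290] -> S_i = 6 + -74*i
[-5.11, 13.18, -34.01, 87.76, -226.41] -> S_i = -5.11*(-2.58)^i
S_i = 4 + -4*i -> [4, 0, -4, -8, -12]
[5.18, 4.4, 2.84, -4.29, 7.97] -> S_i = Random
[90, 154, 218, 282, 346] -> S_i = 90 + 64*i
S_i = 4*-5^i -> [4, -20, 100, -500, 2500]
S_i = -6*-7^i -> [-6, 42, -294, 2058, -14406]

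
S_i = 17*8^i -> [17, 136, 1088, 8704, 69632]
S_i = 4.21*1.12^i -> [4.21, 4.72, 5.28, 5.91, 6.62]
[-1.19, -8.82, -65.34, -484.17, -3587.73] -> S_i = -1.19*7.41^i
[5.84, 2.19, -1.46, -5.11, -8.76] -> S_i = 5.84 + -3.65*i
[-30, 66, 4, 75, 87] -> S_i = Random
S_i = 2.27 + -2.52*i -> [2.27, -0.25, -2.77, -5.29, -7.81]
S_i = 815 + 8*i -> [815, 823, 831, 839, 847]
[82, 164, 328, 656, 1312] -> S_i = 82*2^i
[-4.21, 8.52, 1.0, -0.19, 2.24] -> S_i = Random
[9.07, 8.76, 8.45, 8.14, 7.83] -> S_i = 9.07 + -0.31*i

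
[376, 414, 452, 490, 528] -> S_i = 376 + 38*i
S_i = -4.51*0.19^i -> [-4.51, -0.86, -0.16, -0.03, -0.01]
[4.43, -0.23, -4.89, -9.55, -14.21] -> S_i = 4.43 + -4.66*i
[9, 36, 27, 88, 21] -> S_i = Random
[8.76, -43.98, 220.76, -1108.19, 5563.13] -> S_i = 8.76*(-5.02)^i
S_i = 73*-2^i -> [73, -146, 292, -584, 1168]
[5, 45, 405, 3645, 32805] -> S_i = 5*9^i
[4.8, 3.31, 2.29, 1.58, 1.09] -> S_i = 4.80*0.69^i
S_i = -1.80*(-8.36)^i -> [-1.8, 15.05, -125.8, 1051.7, -8792.2]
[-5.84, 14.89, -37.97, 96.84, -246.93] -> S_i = -5.84*(-2.55)^i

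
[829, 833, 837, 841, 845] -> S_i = 829 + 4*i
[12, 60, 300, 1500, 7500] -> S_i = 12*5^i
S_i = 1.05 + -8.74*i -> [1.05, -7.69, -16.43, -25.17, -33.91]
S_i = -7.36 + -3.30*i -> [-7.36, -10.66, -13.96, -17.26, -20.56]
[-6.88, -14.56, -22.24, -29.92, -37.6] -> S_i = -6.88 + -7.68*i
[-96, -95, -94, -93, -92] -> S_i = -96 + 1*i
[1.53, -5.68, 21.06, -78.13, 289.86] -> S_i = 1.53*(-3.71)^i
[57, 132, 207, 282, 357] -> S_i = 57 + 75*i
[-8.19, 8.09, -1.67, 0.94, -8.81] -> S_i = Random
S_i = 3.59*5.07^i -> [3.59, 18.2, 92.28, 467.86, 2372.06]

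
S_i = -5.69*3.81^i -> [-5.69, -21.68, -82.6, -314.69, -1198.98]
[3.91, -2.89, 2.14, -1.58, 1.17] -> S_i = 3.91*(-0.74)^i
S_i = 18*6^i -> [18, 108, 648, 3888, 23328]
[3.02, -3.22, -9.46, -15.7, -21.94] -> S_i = 3.02 + -6.24*i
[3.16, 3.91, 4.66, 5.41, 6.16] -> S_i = 3.16 + 0.75*i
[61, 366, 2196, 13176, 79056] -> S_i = 61*6^i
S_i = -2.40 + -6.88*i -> [-2.4, -9.28, -16.16, -23.04, -29.92]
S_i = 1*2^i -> [1, 2, 4, 8, 16]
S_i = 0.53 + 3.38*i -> [0.53, 3.91, 7.29, 10.67, 14.05]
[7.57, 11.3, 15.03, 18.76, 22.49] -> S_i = 7.57 + 3.73*i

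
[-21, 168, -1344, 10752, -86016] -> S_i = -21*-8^i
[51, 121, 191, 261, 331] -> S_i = 51 + 70*i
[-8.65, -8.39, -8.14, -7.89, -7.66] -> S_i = -8.65*0.97^i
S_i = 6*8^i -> [6, 48, 384, 3072, 24576]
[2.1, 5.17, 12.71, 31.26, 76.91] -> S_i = 2.10*2.46^i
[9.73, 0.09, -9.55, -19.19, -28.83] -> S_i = 9.73 + -9.64*i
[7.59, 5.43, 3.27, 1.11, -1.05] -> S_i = 7.59 + -2.16*i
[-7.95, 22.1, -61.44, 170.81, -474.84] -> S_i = -7.95*(-2.78)^i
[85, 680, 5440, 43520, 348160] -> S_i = 85*8^i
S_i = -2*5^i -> [-2, -10, -50, -250, -1250]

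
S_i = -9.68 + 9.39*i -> [-9.68, -0.29, 9.1, 18.49, 27.88]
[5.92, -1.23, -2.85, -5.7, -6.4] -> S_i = Random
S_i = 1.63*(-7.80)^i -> [1.63, -12.71, 99.17, -773.52, 6033.45]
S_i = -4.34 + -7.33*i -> [-4.34, -11.67, -19.0, -26.33, -33.66]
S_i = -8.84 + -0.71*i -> [-8.84, -9.55, -10.26, -10.97, -11.68]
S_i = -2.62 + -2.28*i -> [-2.62, -4.9, -7.18, -9.46, -11.74]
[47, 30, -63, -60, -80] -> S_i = Random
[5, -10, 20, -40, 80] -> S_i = 5*-2^i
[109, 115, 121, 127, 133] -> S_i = 109 + 6*i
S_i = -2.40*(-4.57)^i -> [-2.4, 10.97, -50.12, 229.07, -1046.83]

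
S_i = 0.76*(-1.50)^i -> [0.76, -1.14, 1.71, -2.56, 3.85]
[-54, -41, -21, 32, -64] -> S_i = Random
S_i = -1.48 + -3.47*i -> [-1.48, -4.95, -8.42, -11.89, -15.36]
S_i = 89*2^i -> [89, 178, 356, 712, 1424]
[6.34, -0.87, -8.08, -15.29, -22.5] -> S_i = 6.34 + -7.21*i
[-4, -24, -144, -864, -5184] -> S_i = -4*6^i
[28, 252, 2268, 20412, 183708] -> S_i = 28*9^i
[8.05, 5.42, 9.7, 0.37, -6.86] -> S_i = Random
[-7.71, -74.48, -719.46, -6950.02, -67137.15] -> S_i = -7.71*9.66^i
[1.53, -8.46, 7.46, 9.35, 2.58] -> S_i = Random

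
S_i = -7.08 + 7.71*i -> [-7.08, 0.63, 8.34, 16.05, 23.76]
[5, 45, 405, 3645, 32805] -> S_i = 5*9^i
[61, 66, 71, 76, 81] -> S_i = 61 + 5*i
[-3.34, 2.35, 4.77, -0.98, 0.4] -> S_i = Random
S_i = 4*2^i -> [4, 8, 16, 32, 64]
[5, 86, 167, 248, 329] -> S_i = 5 + 81*i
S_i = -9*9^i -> [-9, -81, -729, -6561, -59049]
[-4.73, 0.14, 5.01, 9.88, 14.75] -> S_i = -4.73 + 4.87*i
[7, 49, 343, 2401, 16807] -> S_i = 7*7^i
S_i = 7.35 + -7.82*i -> [7.35, -0.47, -8.29, -16.11, -23.93]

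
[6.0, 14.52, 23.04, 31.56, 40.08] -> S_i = 6.00 + 8.52*i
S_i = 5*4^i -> [5, 20, 80, 320, 1280]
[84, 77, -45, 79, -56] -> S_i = Random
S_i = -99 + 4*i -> [-99, -95, -91, -87, -83]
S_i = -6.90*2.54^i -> [-6.9, -17.53, -44.52, -113.07, -287.2]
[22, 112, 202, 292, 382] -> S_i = 22 + 90*i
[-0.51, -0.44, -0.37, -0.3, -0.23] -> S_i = -0.51 + 0.07*i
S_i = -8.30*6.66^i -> [-8.3, -55.28, -368.15, -2451.89, -16329.58]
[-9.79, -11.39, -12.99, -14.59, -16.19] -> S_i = -9.79 + -1.60*i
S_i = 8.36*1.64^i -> [8.36, 13.71, 22.49, 36.88, 60.48]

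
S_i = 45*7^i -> [45, 315, 2205, 15435, 108045]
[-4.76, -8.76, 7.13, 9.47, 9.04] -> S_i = Random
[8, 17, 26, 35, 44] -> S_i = 8 + 9*i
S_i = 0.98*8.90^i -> [0.98, 8.72, 77.63, 690.87, 6148.74]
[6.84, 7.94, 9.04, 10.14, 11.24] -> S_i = 6.84 + 1.10*i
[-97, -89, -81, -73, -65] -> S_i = -97 + 8*i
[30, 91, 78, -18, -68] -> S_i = Random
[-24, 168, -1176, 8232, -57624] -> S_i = -24*-7^i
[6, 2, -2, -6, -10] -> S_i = 6 + -4*i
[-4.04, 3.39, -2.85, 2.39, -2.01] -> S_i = -4.04*(-0.84)^i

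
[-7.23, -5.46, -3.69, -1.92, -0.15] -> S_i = -7.23 + 1.77*i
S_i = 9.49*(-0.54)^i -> [9.49, -5.12, 2.77, -1.49, 0.81]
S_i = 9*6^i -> [9, 54, 324, 1944, 11664]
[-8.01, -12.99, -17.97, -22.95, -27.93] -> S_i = -8.01 + -4.98*i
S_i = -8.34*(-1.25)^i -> [-8.34, 10.42, -13.03, 16.29, -20.36]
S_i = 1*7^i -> [1, 7, 49, 343, 2401]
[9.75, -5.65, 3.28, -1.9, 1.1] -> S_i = 9.75*(-0.58)^i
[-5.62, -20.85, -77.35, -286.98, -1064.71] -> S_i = -5.62*3.71^i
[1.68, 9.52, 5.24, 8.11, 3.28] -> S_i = Random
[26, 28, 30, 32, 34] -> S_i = 26 + 2*i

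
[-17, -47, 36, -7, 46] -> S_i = Random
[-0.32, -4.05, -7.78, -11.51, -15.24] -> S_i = -0.32 + -3.73*i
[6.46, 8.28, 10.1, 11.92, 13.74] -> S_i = 6.46 + 1.82*i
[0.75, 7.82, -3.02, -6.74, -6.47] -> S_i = Random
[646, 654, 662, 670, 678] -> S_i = 646 + 8*i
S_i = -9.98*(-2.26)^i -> [-9.98, 22.55, -50.97, 115.2, -260.35]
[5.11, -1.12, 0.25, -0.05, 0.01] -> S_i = 5.11*(-0.22)^i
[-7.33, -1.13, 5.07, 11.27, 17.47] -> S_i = -7.33 + 6.20*i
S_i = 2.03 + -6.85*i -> [2.03, -4.82, -11.67, -18.52, -25.37]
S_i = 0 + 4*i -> [0, 4, 8, 12, 16]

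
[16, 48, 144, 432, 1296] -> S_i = 16*3^i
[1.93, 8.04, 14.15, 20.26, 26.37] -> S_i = 1.93 + 6.11*i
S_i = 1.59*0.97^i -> [1.59, 1.54, 1.5, 1.45, 1.41]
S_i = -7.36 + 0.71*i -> [-7.36, -6.65, -5.94, -5.23, -4.52]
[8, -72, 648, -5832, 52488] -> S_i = 8*-9^i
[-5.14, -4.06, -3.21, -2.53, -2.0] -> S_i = -5.14*0.79^i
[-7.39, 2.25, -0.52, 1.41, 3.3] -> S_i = Random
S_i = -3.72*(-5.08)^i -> [-3.72, 18.9, -96.0, 487.68, -2477.41]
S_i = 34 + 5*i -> [34, 39, 44, 49, 54]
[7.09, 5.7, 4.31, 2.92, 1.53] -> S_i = 7.09 + -1.39*i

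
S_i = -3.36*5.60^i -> [-3.36, -18.82, -105.37, -590.07, -3304.39]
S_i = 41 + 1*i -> [41, 42, 43, 44, 45]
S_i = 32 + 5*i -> [32, 37, 42, 47, 52]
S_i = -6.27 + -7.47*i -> [-6.27, -13.74, -21.21, -28.68, -36.15]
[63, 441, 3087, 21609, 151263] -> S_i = 63*7^i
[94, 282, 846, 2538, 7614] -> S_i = 94*3^i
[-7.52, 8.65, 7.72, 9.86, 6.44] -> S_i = Random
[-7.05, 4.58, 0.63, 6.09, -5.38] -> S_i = Random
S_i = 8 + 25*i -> [8, 33, 58, 83, 108]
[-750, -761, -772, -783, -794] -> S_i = -750 + -11*i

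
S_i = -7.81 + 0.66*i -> [-7.81, -7.15, -6.49, -5.83, -5.17]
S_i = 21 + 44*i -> [21, 65, 109, 153, 197]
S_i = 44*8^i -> [44, 352, 2816, 22528, 180224]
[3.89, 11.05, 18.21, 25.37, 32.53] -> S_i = 3.89 + 7.16*i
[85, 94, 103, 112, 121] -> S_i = 85 + 9*i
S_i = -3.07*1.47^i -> [-3.07, -4.51, -6.63, -9.75, -14.34]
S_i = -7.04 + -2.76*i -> [-7.04, -9.8, -12.56, -15.32, -18.08]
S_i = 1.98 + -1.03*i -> [1.98, 0.95, -0.08, -1.11, -2.14]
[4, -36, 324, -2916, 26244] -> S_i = 4*-9^i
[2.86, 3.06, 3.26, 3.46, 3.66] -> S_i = 2.86 + 0.20*i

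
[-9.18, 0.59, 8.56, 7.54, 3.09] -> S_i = Random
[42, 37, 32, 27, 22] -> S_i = 42 + -5*i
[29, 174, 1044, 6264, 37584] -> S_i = 29*6^i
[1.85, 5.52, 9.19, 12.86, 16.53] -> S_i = 1.85 + 3.67*i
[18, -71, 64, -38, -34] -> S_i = Random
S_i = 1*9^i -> [1, 9, 81, 729, 6561]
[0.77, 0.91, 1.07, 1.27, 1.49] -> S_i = 0.77*1.18^i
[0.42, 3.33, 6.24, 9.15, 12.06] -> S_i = 0.42 + 2.91*i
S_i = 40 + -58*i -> [40, -18, -76, -134, -192]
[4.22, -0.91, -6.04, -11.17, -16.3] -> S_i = 4.22 + -5.13*i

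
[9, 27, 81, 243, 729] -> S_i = 9*3^i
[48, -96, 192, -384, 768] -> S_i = 48*-2^i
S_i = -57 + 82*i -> [-57, 25, 107, 189, 271]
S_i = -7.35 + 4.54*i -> [-7.35, -2.81, 1.73, 6.27, 10.81]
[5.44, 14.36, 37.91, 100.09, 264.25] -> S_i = 5.44*2.64^i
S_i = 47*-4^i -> [47, -188, 752, -3008, 12032]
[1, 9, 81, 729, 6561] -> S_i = 1*9^i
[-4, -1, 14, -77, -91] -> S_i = Random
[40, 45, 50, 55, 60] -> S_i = 40 + 5*i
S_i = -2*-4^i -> [-2, 8, -32, 128, -512]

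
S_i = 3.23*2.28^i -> [3.23, 7.36, 16.79, 38.28, 87.29]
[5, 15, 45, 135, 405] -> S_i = 5*3^i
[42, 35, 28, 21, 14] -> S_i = 42 + -7*i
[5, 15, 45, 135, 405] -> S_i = 5*3^i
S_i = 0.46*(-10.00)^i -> [0.46, -4.6, 46.0, -460.0, 4600.0]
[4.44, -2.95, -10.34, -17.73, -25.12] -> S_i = 4.44 + -7.39*i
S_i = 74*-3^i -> [74, -222, 666, -1998, 5994]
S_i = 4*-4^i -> [4, -16, 64, -256, 1024]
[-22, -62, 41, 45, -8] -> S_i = Random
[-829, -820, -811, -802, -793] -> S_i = -829 + 9*i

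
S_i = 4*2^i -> [4, 8, 16, 32, 64]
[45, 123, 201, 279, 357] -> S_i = 45 + 78*i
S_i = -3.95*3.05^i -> [-3.95, -12.05, -36.74, -112.07, -341.82]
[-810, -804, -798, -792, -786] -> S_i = -810 + 6*i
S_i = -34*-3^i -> [-34, 102, -306, 918, -2754]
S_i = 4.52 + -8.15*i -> [4.52, -3.63, -11.78, -19.93, -28.08]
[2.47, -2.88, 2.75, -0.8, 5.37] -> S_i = Random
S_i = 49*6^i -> [49, 294, 1764, 10584, 63504]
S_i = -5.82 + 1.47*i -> [-5.82, -4.35, -2.88, -1.41, 0.06]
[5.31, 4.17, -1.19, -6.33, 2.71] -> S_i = Random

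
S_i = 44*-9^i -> [44, -396, 3564, -32076, 288684]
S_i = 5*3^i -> [5, 15, 45, 135, 405]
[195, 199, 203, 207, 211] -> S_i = 195 + 4*i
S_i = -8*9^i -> [-8, -72, -648, -5832, -52488]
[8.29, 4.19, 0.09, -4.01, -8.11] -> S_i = 8.29 + -4.10*i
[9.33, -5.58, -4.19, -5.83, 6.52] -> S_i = Random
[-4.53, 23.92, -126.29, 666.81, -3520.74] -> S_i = -4.53*(-5.28)^i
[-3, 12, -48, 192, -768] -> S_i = -3*-4^i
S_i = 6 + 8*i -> [6, 14, 22, 30, 38]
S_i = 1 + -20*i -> [1, -19, -39, -59, -79]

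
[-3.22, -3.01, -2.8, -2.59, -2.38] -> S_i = -3.22 + 0.21*i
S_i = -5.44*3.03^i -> [-5.44, -16.48, -49.94, -151.33, -458.53]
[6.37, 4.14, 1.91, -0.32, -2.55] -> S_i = 6.37 + -2.23*i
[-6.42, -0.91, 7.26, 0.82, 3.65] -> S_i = Random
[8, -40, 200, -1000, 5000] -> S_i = 8*-5^i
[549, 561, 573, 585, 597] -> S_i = 549 + 12*i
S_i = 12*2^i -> [12, 24, 48, 96, 192]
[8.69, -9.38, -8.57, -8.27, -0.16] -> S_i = Random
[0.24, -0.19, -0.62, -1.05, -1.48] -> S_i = 0.24 + -0.43*i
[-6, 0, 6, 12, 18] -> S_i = -6 + 6*i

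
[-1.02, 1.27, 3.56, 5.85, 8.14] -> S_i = -1.02 + 2.29*i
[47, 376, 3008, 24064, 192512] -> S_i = 47*8^i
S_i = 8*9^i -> [8, 72, 648, 5832, 52488]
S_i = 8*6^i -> [8, 48, 288, 1728, 10368]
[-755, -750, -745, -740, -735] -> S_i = -755 + 5*i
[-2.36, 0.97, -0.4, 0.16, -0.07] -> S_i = -2.36*(-0.41)^i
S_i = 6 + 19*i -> [6, 25, 44, 63, 82]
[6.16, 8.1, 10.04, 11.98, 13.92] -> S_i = 6.16 + 1.94*i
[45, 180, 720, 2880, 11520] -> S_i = 45*4^i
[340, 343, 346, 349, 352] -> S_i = 340 + 3*i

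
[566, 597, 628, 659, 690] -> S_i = 566 + 31*i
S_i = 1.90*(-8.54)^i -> [1.9, -16.23, 138.57, -1183.39, 10106.13]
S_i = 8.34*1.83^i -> [8.34, 15.26, 27.93, 51.11, 93.53]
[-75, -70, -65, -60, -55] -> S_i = -75 + 5*i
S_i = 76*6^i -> [76, 456, 2736, 16416, 98496]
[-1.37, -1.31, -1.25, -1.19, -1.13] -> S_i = -1.37 + 0.06*i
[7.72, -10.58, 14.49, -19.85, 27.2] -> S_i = 7.72*(-1.37)^i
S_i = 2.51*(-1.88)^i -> [2.51, -4.72, 8.87, -16.68, 31.35]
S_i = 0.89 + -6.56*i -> [0.89, -5.67, -12.23, -18.79, -25.35]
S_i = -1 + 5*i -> [-1, 4, 9, 14, 19]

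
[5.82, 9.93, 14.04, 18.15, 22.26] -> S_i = 5.82 + 4.11*i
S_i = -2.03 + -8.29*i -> [-2.03, -10.32, -18.61, -26.9, -35.19]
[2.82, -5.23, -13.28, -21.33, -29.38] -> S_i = 2.82 + -8.05*i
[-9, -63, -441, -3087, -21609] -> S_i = -9*7^i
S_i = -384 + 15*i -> [-384, -369, -354, -339, -324]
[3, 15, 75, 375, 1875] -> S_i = 3*5^i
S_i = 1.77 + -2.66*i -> [1.77, -0.89, -3.55, -6.21, -8.87]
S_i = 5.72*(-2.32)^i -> [5.72, -13.27, 30.79, -71.43, 165.71]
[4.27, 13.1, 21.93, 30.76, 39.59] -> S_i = 4.27 + 8.83*i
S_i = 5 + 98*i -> [5, 103, 201, 299, 397]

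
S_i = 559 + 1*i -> [559, 560, 561, 562, 563]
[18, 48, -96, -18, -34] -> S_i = Random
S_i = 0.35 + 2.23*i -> [0.35, 2.58, 4.81, 7.04, 9.27]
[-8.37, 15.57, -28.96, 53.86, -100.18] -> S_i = -8.37*(-1.86)^i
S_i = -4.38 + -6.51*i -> [-4.38, -10.89, -17.4, -23.91, -30.42]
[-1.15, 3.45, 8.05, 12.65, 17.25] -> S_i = -1.15 + 4.60*i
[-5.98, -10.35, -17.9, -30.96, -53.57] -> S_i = -5.98*1.73^i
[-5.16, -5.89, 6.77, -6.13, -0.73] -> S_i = Random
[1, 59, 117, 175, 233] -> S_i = 1 + 58*i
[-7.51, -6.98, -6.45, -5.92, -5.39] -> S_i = -7.51 + 0.53*i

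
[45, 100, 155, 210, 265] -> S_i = 45 + 55*i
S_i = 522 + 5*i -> [522, 527, 532, 537, 542]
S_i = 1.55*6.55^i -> [1.55, 10.15, 66.5, 435.57, 2852.97]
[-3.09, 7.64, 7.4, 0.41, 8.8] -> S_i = Random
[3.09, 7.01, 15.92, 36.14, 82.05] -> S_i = 3.09*2.27^i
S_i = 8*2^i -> [8, 16, 32, 64, 128]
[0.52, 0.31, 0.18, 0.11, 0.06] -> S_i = 0.52*0.59^i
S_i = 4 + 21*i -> [4, 25, 46, 67, 88]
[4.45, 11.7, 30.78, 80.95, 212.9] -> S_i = 4.45*2.63^i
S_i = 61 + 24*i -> [61, 85, 109, 133, 157]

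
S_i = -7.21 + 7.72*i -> [-7.21, 0.51, 8.23, 15.95, 23.67]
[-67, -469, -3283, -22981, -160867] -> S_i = -67*7^i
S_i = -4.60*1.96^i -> [-4.6, -9.02, -17.67, -34.64, -67.89]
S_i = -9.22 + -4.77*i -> [-9.22, -13.99, -18.76, -23.53, -28.3]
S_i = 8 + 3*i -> [8, 11, 14, 17, 20]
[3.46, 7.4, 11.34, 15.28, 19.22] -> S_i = 3.46 + 3.94*i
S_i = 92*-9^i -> [92, -828, 7452, -67068, 603612]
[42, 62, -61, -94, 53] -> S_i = Random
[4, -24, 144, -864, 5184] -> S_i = 4*-6^i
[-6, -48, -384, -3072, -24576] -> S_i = -6*8^i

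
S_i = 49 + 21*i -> [49, 70, 91, 112, 133]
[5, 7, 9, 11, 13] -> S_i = 5 + 2*i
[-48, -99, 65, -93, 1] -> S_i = Random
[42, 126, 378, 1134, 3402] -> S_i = 42*3^i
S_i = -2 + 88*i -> [-2, 86, 174, 262, 350]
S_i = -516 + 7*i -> [-516, -509, -502, -495, -488]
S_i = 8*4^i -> [8, 32, 128, 512, 2048]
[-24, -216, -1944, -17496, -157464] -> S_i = -24*9^i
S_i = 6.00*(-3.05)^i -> [6.0, -18.3, 55.81, -170.24, 519.22]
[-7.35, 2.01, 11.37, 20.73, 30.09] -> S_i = -7.35 + 9.36*i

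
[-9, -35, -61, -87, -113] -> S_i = -9 + -26*i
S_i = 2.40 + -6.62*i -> [2.4, -4.22, -10.84, -17.46, -24.08]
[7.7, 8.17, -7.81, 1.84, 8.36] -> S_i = Random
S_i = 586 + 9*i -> [586, 595, 604, 613, 622]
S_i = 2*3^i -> [2, 6, 18, 54, 162]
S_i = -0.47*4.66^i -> [-0.47, -2.19, -10.21, -47.56, -221.64]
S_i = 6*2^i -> [6, 12, 24, 48, 96]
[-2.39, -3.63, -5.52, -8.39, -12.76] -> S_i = -2.39*1.52^i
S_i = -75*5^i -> [-75, -375, -1875, -9375, -46875]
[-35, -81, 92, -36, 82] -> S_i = Random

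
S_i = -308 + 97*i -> [-308, -211, -114, -17, 80]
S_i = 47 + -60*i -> [47, -13, -73, -133, -193]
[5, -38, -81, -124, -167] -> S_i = 5 + -43*i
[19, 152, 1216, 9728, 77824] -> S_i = 19*8^i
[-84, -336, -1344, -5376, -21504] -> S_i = -84*4^i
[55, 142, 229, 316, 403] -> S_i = 55 + 87*i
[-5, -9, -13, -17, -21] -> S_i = -5 + -4*i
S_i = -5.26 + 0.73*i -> [-5.26, -4.53, -3.8, -3.07, -2.34]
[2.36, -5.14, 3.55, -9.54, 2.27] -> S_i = Random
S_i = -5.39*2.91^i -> [-5.39, -15.68, -45.64, -132.82, -386.51]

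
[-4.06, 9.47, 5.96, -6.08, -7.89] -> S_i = Random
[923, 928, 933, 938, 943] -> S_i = 923 + 5*i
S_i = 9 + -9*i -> [9, 0, -9, -18, -27]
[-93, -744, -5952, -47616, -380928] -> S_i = -93*8^i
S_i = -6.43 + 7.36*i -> [-6.43, 0.93, 8.29, 15.65, 23.01]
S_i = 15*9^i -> [15, 135, 1215, 10935, 98415]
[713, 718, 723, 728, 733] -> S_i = 713 + 5*i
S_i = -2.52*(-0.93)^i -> [-2.52, 2.34, -2.18, 2.03, -1.89]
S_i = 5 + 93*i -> [5, 98, 191, 284, 377]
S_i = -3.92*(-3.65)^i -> [-3.92, 14.31, -52.22, 190.62, -695.76]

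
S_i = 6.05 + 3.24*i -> [6.05, 9.29, 12.53, 15.77, 19.01]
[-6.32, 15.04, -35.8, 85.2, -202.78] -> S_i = -6.32*(-2.38)^i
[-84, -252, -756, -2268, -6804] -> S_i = -84*3^i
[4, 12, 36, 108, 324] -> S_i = 4*3^i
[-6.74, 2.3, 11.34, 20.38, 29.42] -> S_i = -6.74 + 9.04*i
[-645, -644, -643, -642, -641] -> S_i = -645 + 1*i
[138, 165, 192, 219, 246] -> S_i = 138 + 27*i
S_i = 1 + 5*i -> [1, 6, 11, 16, 21]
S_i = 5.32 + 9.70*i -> [5.32, 15.02, 24.72, 34.42, 44.12]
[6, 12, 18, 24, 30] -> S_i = 6 + 6*i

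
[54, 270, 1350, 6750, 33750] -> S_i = 54*5^i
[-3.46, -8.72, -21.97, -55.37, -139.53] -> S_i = -3.46*2.52^i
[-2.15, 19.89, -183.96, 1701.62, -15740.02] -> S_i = -2.15*(-9.25)^i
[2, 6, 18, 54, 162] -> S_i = 2*3^i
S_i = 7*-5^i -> [7, -35, 175, -875, 4375]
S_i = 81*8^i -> [81, 648, 5184, 41472, 331776]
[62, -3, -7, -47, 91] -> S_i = Random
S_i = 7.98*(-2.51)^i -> [7.98, -20.03, 50.27, -126.19, 316.74]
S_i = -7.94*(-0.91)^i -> [-7.94, 7.23, -6.58, 5.98, -5.44]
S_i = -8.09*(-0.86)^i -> [-8.09, 6.96, -5.98, 5.15, -4.43]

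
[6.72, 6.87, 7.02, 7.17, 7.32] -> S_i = 6.72 + 0.15*i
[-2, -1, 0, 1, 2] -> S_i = -2 + 1*i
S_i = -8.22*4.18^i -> [-8.22, -34.36, -143.62, -600.34, -2509.44]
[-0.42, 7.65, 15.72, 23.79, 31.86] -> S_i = -0.42 + 8.07*i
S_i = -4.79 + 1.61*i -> [-4.79, -3.18, -1.57, 0.04, 1.65]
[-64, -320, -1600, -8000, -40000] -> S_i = -64*5^i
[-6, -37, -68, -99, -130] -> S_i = -6 + -31*i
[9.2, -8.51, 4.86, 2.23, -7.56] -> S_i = Random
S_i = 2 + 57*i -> [2, 59, 116, 173, 230]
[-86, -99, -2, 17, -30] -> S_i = Random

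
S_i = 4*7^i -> [4, 28, 196, 1372, 9604]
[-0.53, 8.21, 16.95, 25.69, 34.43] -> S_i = -0.53 + 8.74*i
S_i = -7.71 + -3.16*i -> [-7.71, -10.87, -14.03, -17.19, -20.35]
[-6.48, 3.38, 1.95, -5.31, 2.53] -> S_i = Random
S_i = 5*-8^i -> [5, -40, 320, -2560, 20480]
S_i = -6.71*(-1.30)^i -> [-6.71, 8.72, -11.34, 14.74, -19.16]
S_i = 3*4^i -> [3, 12, 48, 192, 768]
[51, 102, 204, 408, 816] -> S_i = 51*2^i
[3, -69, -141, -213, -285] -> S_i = 3 + -72*i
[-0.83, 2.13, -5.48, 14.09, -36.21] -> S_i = -0.83*(-2.57)^i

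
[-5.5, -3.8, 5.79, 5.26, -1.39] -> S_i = Random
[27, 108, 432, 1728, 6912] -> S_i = 27*4^i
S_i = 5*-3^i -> [5, -15, 45, -135, 405]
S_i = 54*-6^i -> [54, -324, 1944, -11664, 69984]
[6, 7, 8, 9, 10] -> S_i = 6 + 1*i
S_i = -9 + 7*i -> [-9, -2, 5, 12, 19]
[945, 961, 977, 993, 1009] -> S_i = 945 + 16*i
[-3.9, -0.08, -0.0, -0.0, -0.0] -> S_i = -3.90*0.02^i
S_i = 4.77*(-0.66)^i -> [4.77, -3.15, 2.08, -1.37, 0.91]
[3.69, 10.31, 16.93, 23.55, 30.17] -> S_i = 3.69 + 6.62*i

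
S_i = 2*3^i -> [2, 6, 18, 54, 162]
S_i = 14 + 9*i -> [14, 23, 32, 41, 50]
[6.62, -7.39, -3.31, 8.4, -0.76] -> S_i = Random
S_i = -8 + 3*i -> [-8, -5, -2, 1, 4]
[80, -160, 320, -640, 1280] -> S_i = 80*-2^i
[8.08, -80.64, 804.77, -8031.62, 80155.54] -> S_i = 8.08*(-9.98)^i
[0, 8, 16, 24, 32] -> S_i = 0 + 8*i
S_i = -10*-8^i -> [-10, 80, -640, 5120, -40960]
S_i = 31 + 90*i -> [31, 121, 211, 301, 391]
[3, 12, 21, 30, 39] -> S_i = 3 + 9*i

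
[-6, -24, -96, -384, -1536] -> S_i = -6*4^i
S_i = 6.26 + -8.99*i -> [6.26, -2.73, -11.72, -20.71, -29.7]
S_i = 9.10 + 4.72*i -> [9.1, 13.82, 18.54, 23.26, 27.98]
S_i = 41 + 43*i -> [41, 84, 127, 170, 213]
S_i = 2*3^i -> [2, 6, 18, 54, 162]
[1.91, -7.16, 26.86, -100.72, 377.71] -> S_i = 1.91*(-3.75)^i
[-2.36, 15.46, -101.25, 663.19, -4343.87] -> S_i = -2.36*(-6.55)^i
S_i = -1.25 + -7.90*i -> [-1.25, -9.15, -17.05, -24.95, -32.85]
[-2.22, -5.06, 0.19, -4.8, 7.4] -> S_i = Random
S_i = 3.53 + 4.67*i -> [3.53, 8.2, 12.87, 17.54, 22.21]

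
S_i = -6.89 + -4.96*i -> [-6.89, -11.85, -16.81, -21.77, -26.73]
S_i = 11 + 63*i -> [11, 74, 137, 200, 263]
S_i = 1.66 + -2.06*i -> [1.66, -0.4, -2.46, -4.52, -6.58]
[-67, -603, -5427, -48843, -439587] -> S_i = -67*9^i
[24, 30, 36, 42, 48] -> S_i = 24 + 6*i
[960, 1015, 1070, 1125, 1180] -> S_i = 960 + 55*i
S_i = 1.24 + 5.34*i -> [1.24, 6.58, 11.92, 17.26, 22.6]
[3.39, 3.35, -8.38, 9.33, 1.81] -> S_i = Random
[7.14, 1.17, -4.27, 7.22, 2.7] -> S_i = Random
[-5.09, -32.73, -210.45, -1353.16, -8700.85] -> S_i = -5.09*6.43^i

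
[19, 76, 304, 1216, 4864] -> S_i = 19*4^i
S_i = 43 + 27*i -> [43, 70, 97, 124, 151]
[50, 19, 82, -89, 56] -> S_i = Random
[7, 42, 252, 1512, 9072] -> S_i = 7*6^i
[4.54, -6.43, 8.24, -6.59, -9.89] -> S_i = Random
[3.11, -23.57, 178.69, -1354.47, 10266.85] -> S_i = 3.11*(-7.58)^i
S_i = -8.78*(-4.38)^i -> [-8.78, 38.46, -168.44, 737.76, -3231.4]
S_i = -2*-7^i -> [-2, 14, -98, 686, -4802]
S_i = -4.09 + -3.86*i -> [-4.09, -7.95, -11.81, -15.67, -19.53]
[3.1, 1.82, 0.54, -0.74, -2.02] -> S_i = 3.10 + -1.28*i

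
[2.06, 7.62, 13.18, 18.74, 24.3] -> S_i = 2.06 + 5.56*i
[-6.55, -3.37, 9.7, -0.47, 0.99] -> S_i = Random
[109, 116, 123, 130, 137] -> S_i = 109 + 7*i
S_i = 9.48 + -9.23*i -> [9.48, 0.25, -8.98, -18.21, -27.44]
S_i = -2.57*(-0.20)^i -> [-2.57, 0.51, -0.1, 0.02, -0.0]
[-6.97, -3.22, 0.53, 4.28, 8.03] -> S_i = -6.97 + 3.75*i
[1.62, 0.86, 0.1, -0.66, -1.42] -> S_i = 1.62 + -0.76*i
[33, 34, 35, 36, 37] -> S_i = 33 + 1*i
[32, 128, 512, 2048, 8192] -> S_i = 32*4^i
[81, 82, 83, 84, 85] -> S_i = 81 + 1*i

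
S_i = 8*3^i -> [8, 24, 72, 216, 648]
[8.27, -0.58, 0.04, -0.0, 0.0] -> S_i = 8.27*(-0.07)^i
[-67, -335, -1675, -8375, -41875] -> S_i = -67*5^i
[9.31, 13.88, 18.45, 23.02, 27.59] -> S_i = 9.31 + 4.57*i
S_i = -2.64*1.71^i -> [-2.64, -4.51, -7.72, -13.2, -22.57]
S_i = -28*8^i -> [-28, -224, -1792, -14336, -114688]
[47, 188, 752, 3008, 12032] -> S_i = 47*4^i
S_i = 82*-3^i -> [82, -246, 738, -2214, 6642]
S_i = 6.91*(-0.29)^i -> [6.91, -2.0, 0.58, -0.17, 0.05]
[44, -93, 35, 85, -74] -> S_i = Random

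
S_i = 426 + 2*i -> [426, 428, 430, 432, 434]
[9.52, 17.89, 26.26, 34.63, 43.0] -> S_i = 9.52 + 8.37*i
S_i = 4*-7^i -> [4, -28, 196, -1372, 9604]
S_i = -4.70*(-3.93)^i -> [-4.7, 18.47, -72.59, 285.28, -1121.16]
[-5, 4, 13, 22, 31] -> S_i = -5 + 9*i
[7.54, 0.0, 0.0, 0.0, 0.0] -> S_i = 7.54*0.00^i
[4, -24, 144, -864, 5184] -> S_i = 4*-6^i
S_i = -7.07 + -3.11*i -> [-7.07, -10.18, -13.29, -16.4, -19.51]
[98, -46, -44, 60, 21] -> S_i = Random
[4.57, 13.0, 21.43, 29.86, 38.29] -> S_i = 4.57 + 8.43*i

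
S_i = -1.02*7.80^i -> [-1.02, -7.96, -62.06, -484.04, -3775.54]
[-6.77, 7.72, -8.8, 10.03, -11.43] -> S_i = -6.77*(-1.14)^i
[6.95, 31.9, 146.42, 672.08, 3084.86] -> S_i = 6.95*4.59^i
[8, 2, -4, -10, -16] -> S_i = 8 + -6*i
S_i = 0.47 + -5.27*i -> [0.47, -4.8, -10.07, -15.34, -20.61]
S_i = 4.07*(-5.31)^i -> [4.07, -21.61, 114.76, -609.37, 3235.73]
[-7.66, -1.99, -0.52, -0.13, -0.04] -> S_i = -7.66*0.26^i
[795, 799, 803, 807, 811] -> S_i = 795 + 4*i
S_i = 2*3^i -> [2, 6, 18, 54, 162]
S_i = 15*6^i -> [15, 90, 540, 3240, 19440]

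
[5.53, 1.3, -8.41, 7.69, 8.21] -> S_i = Random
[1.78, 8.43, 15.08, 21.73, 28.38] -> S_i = 1.78 + 6.65*i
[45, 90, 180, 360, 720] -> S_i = 45*2^i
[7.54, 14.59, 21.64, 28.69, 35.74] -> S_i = 7.54 + 7.05*i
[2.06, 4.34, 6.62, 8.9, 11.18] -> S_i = 2.06 + 2.28*i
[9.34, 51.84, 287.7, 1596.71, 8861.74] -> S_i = 9.34*5.55^i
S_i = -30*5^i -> [-30, -150, -750, -3750, -18750]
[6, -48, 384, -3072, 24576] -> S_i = 6*-8^i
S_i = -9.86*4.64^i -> [-9.86, -45.75, -212.28, -984.99, -4570.34]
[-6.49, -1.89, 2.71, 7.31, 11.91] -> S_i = -6.49 + 4.60*i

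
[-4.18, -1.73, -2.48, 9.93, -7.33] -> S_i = Random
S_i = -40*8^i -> [-40, -320, -2560, -20480, -163840]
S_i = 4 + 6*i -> [4, 10, 16, 22, 28]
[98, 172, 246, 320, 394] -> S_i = 98 + 74*i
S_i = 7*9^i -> [7, 63, 567, 5103, 45927]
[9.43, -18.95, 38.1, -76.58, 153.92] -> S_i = 9.43*(-2.01)^i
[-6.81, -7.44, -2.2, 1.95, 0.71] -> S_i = Random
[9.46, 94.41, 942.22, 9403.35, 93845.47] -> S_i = 9.46*9.98^i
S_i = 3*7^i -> [3, 21, 147, 1029, 7203]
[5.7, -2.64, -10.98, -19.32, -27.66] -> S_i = 5.70 + -8.34*i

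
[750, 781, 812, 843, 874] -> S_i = 750 + 31*i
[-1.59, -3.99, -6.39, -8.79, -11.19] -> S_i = -1.59 + -2.40*i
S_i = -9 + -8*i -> [-9, -17, -25, -33, -41]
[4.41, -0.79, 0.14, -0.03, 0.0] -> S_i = 4.41*(-0.18)^i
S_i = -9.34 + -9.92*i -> [-9.34, -19.26, -29.18, -39.1, -49.02]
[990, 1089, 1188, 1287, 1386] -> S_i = 990 + 99*i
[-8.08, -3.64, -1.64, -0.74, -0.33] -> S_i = -8.08*0.45^i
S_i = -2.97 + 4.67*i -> [-2.97, 1.7, 6.37, 11.04, 15.71]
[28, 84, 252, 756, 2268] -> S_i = 28*3^i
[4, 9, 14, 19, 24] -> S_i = 4 + 5*i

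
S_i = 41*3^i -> [41, 123, 369, 1107, 3321]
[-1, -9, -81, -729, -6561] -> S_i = -1*9^i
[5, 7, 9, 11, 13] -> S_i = 5 + 2*i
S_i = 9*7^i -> [9, 63, 441, 3087, 21609]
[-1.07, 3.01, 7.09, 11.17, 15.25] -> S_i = -1.07 + 4.08*i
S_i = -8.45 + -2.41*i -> [-8.45, -10.86, -13.27, -15.68, -18.09]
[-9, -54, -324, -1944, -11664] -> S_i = -9*6^i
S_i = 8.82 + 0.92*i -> [8.82, 9.74, 10.66, 11.58, 12.5]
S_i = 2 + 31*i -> [2, 33, 64, 95, 126]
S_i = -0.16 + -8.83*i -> [-0.16, -8.99, -17.82, -26.65, -35.48]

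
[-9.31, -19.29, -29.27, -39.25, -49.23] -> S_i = -9.31 + -9.98*i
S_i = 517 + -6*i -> [517, 511, 505, 499, 493]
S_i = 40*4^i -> [40, 160, 640, 2560, 10240]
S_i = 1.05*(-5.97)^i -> [1.05, -6.27, 37.42, -223.41, 1333.79]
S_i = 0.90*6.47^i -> [0.9, 5.82, 37.67, 243.76, 1577.1]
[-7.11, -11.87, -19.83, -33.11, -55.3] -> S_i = -7.11*1.67^i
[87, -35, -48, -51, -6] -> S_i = Random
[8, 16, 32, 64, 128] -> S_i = 8*2^i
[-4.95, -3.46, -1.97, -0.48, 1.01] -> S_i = -4.95 + 1.49*i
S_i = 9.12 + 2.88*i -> [9.12, 12.0, 14.88, 17.76, 20.64]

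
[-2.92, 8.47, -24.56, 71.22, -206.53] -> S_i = -2.92*(-2.90)^i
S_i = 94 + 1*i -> [94, 95, 96, 97, 98]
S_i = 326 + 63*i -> [326, 389, 452, 515, 578]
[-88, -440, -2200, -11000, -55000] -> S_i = -88*5^i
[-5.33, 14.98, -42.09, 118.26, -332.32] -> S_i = -5.33*(-2.81)^i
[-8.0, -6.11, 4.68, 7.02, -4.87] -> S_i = Random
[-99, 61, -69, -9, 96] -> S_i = Random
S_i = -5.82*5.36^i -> [-5.82, -31.2, -167.21, -896.23, -4803.77]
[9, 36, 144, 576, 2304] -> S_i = 9*4^i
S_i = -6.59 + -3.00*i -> [-6.59, -9.59, -12.59, -15.59, -18.59]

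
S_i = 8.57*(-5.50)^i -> [8.57, -47.14, 259.24, -1425.83, 7842.09]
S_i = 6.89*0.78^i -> [6.89, 5.37, 4.19, 3.27, 2.55]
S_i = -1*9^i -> [-1, -9, -81, -729, -6561]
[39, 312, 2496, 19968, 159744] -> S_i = 39*8^i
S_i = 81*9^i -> [81, 729, 6561, 59049, 531441]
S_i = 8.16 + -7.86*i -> [8.16, 0.3, -7.56, -15.42, -23.28]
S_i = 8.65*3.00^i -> [8.65, 25.95, 77.85, 233.55, 700.65]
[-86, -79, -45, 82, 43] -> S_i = Random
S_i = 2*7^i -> [2, 14, 98, 686, 4802]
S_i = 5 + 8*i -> [5, 13, 21, 29, 37]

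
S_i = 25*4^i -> [25, 100, 400, 1600, 6400]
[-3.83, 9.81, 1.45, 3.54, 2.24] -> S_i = Random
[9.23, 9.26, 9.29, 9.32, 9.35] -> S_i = 9.23 + 0.03*i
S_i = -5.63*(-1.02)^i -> [-5.63, 5.74, -5.86, 5.97, -6.09]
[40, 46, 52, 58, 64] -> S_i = 40 + 6*i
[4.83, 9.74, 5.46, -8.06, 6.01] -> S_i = Random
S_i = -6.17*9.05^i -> [-6.17, -55.84, -505.34, -4573.31, -41388.48]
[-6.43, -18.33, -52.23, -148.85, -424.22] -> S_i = -6.43*2.85^i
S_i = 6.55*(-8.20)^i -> [6.55, -53.71, 440.42, -3611.46, 29613.98]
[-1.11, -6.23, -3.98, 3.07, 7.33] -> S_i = Random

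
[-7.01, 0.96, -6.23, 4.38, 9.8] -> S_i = Random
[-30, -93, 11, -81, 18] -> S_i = Random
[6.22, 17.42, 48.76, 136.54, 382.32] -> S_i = 6.22*2.80^i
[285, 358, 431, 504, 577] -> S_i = 285 + 73*i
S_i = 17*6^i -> [17, 102, 612, 3672, 22032]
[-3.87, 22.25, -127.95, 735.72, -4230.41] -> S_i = -3.87*(-5.75)^i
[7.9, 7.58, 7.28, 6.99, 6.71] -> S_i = 7.90*0.96^i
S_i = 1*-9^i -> [1, -9, 81, -729, 6561]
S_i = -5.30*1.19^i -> [-5.3, -6.31, -7.51, -8.93, -10.63]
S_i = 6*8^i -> [6, 48, 384, 3072, 24576]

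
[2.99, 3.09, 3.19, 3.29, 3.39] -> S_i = 2.99 + 0.10*i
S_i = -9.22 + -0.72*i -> [-9.22, -9.94, -10.66, -11.38, -12.1]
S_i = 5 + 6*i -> [5, 11, 17, 23, 29]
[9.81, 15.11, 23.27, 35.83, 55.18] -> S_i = 9.81*1.54^i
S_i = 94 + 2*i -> [94, 96, 98, 100, 102]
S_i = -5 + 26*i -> [-5, 21, 47, 73, 99]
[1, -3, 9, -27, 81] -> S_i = 1*-3^i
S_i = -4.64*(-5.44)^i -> [-4.64, 25.24, -137.31, 746.99, -4063.62]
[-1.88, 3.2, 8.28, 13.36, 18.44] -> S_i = -1.88 + 5.08*i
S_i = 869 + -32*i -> [869, 837, 805, 773, 741]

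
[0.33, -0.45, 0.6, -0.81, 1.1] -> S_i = 0.33*(-1.35)^i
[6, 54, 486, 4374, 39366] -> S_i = 6*9^i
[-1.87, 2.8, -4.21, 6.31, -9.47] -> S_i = -1.87*(-1.50)^i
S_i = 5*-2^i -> [5, -10, 20, -40, 80]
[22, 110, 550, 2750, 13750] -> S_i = 22*5^i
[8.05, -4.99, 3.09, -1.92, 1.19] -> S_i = 8.05*(-0.62)^i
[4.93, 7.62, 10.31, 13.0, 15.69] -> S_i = 4.93 + 2.69*i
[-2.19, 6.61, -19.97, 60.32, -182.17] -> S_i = -2.19*(-3.02)^i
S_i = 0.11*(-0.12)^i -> [0.11, -0.01, 0.0, -0.0, 0.0]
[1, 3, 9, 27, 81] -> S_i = 1*3^i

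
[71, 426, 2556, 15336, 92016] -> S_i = 71*6^i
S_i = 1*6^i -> [1, 6, 36, 216, 1296]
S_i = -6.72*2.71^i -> [-6.72, -18.21, -49.35, -133.74, -362.45]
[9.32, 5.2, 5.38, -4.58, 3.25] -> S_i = Random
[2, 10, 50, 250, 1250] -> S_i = 2*5^i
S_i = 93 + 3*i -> [93, 96, 99, 102, 105]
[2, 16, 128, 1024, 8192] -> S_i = 2*8^i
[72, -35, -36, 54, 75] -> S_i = Random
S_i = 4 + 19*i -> [4, 23, 42, 61, 80]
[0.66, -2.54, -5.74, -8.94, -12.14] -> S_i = 0.66 + -3.20*i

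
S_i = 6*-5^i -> [6, -30, 150, -750, 3750]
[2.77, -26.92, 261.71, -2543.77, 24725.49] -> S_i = 2.77*(-9.72)^i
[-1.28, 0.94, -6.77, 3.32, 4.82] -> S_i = Random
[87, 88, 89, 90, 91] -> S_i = 87 + 1*i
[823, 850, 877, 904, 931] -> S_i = 823 + 27*i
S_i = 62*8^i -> [62, 496, 3968, 31744, 253952]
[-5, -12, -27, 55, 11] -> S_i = Random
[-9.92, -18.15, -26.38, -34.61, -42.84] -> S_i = -9.92 + -8.23*i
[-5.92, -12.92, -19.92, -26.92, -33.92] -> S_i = -5.92 + -7.00*i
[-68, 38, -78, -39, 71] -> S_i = Random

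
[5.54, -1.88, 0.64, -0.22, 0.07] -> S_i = 5.54*(-0.34)^i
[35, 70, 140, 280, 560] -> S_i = 35*2^i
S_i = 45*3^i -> [45, 135, 405, 1215, 3645]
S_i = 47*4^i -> [47, 188, 752, 3008, 12032]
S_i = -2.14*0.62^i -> [-2.14, -1.33, -0.82, -0.51, -0.32]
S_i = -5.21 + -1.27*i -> [-5.21, -6.48, -7.75, -9.02, -10.29]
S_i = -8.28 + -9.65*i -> [-8.28, -17.93, -27.58, -37.23, -46.88]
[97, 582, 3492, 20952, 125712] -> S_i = 97*6^i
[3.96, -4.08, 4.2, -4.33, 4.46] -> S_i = 3.96*(-1.03)^i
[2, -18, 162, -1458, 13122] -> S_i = 2*-9^i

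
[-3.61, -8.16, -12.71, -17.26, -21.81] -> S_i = -3.61 + -4.55*i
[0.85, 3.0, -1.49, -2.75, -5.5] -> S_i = Random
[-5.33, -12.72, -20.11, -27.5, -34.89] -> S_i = -5.33 + -7.39*i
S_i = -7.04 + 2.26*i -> [-7.04, -4.78, -2.52, -0.26, 2.0]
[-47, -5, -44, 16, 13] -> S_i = Random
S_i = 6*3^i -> [6, 18, 54, 162, 486]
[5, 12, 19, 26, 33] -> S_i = 5 + 7*i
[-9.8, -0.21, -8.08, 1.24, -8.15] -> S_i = Random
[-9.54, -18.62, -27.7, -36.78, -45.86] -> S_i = -9.54 + -9.08*i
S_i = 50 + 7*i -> [50, 57, 64, 71, 78]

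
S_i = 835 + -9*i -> [835, 826, 817, 808, 799]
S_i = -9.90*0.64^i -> [-9.9, -6.34, -4.06, -2.6, -1.66]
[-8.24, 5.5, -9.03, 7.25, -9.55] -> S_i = Random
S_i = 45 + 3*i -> [45, 48, 51, 54, 57]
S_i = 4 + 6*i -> [4, 10, 16, 22, 28]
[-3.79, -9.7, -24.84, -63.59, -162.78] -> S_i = -3.79*2.56^i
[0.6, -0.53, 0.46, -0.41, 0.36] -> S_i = 0.60*(-0.88)^i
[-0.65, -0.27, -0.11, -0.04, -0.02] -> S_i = -0.65*0.41^i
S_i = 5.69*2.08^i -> [5.69, 11.84, 24.62, 51.2, 106.5]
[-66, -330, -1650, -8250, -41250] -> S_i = -66*5^i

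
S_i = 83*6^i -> [83, 498, 2988, 17928, 107568]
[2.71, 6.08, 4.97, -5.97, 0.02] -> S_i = Random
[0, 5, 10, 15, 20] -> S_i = 0 + 5*i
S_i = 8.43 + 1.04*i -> [8.43, 9.47, 10.51, 11.55, 12.59]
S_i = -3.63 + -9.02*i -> [-3.63, -12.65, -21.67, -30.69, -39.71]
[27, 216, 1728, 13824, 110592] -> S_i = 27*8^i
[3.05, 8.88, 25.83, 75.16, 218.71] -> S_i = 3.05*2.91^i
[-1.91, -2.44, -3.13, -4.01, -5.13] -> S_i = -1.91*1.28^i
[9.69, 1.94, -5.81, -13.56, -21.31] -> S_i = 9.69 + -7.75*i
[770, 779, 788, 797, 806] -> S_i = 770 + 9*i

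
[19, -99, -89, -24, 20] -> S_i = Random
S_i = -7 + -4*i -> [-7, -11, -15, -19, -23]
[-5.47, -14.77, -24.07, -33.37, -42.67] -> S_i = -5.47 + -9.30*i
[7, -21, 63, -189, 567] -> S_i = 7*-3^i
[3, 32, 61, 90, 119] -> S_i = 3 + 29*i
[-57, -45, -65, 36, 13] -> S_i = Random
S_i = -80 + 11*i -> [-80, -69, -58, -47, -36]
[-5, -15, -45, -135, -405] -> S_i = -5*3^i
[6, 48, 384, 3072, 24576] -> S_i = 6*8^i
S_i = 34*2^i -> [34, 68, 136, 272, 544]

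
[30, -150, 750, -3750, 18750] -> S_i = 30*-5^i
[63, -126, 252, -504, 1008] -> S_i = 63*-2^i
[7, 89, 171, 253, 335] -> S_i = 7 + 82*i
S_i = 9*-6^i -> [9, -54, 324, -1944, 11664]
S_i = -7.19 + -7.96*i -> [-7.19, -15.15, -23.11, -31.07, -39.03]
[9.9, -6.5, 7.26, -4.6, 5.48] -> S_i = Random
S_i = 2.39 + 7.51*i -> [2.39, 9.9, 17.41, 24.92, 32.43]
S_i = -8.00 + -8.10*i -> [-8.0, -16.1, -24.2, -32.3, -40.4]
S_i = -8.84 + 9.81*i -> [-8.84, 0.97, 10.78, 20.59, 30.4]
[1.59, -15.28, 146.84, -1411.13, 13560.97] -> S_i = 1.59*(-9.61)^i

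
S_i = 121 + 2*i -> [121, 123, 125, 127, 129]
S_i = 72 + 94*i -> [72, 166, 260, 354, 448]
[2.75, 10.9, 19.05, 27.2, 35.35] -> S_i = 2.75 + 8.15*i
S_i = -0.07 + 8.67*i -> [-0.07, 8.6, 17.27, 25.94, 34.61]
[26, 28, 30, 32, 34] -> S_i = 26 + 2*i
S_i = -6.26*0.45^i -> [-6.26, -2.82, -1.27, -0.57, -0.26]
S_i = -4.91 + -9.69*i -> [-4.91, -14.6, -24.29, -33.98, -43.67]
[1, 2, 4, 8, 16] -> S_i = 1*2^i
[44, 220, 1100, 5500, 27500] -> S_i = 44*5^i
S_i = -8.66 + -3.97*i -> [-8.66, -12.63, -16.6, -20.57, -24.54]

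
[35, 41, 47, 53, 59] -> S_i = 35 + 6*i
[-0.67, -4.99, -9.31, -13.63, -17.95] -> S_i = -0.67 + -4.32*i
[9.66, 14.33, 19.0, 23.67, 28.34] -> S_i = 9.66 + 4.67*i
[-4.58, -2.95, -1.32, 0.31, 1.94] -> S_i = -4.58 + 1.63*i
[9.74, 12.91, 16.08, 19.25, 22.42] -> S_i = 9.74 + 3.17*i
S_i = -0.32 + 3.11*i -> [-0.32, 2.79, 5.9, 9.01, 12.12]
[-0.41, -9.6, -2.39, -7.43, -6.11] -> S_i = Random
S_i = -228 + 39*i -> [-228, -189, -150, -111, -72]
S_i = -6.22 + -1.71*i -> [-6.22, -7.93, -9.64, -11.35, -13.06]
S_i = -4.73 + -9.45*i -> [-4.73, -14.18, -23.63, -33.08, -42.53]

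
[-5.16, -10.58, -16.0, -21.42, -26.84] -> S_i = -5.16 + -5.42*i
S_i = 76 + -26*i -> [76, 50, 24, -2, -28]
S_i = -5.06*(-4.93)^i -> [-5.06, 24.95, -122.98, 606.31, -2989.08]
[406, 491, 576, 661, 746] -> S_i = 406 + 85*i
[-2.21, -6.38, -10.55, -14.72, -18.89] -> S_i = -2.21 + -4.17*i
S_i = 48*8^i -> [48, 384, 3072, 24576, 196608]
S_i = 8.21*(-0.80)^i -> [8.21, -6.57, 5.25, -4.2, 3.36]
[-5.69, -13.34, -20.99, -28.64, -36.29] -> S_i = -5.69 + -7.65*i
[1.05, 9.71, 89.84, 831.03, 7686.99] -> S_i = 1.05*9.25^i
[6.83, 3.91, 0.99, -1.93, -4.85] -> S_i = 6.83 + -2.92*i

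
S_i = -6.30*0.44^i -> [-6.3, -2.77, -1.22, -0.54, -0.24]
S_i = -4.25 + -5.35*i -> [-4.25, -9.6, -14.95, -20.3, -25.65]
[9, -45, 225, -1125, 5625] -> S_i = 9*-5^i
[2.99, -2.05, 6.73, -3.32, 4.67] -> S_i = Random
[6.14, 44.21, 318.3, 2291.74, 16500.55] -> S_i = 6.14*7.20^i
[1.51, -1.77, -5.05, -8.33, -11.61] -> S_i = 1.51 + -3.28*i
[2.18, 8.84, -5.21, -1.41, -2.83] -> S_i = Random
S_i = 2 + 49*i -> [2, 51, 100, 149, 198]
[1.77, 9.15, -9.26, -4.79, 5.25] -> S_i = Random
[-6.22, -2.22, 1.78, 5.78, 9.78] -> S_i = -6.22 + 4.00*i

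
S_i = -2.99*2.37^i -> [-2.99, -7.09, -16.79, -39.8, -94.33]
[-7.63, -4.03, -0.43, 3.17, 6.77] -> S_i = -7.63 + 3.60*i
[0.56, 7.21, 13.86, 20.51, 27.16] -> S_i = 0.56 + 6.65*i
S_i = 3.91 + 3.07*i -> [3.91, 6.98, 10.05, 13.12, 16.19]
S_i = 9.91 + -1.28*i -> [9.91, 8.63, 7.35, 6.07, 4.79]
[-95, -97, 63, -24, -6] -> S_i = Random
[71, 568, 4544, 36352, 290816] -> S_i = 71*8^i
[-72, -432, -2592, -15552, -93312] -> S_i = -72*6^i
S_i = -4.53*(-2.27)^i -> [-4.53, 10.28, -23.34, 52.99, -120.28]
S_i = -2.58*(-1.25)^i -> [-2.58, 3.22, -4.03, 5.04, -6.3]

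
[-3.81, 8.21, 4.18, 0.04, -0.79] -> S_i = Random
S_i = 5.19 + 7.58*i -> [5.19, 12.77, 20.35, 27.93, 35.51]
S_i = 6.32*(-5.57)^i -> [6.32, -35.2, 196.08, -1092.15, 6083.28]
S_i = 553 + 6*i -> [553, 559, 565, 571, 577]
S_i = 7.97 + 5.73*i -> [7.97, 13.7, 19.43, 25.16, 30.89]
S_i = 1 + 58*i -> [1, 59, 117, 175, 233]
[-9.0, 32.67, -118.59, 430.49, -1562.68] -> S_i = -9.00*(-3.63)^i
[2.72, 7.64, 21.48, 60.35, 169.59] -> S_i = 2.72*2.81^i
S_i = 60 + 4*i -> [60, 64, 68, 72, 76]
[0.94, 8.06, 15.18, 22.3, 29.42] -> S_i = 0.94 + 7.12*i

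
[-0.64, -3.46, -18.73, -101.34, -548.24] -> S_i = -0.64*5.41^i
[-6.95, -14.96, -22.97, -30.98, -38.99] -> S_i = -6.95 + -8.01*i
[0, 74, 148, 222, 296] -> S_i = 0 + 74*i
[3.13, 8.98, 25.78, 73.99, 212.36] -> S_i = 3.13*2.87^i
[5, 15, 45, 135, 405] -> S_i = 5*3^i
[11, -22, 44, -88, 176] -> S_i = 11*-2^i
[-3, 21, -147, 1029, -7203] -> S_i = -3*-7^i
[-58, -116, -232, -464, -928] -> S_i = -58*2^i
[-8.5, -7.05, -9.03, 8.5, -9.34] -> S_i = Random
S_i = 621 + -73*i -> [621, 548, 475, 402, 329]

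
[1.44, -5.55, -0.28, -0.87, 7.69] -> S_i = Random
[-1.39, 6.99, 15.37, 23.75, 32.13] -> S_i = -1.39 + 8.38*i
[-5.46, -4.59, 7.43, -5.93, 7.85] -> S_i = Random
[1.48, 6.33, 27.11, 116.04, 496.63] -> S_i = 1.48*4.28^i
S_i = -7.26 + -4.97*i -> [-7.26, -12.23, -17.2, -22.17, -27.14]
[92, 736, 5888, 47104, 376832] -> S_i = 92*8^i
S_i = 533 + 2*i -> [533, 535, 537, 539, 541]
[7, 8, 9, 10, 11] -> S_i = 7 + 1*i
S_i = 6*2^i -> [6, 12, 24, 48, 96]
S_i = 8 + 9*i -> [8, 17, 26, 35, 44]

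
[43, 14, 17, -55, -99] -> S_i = Random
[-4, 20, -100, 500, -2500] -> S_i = -4*-5^i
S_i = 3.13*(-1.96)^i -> [3.13, -6.13, 12.02, -23.57, 46.19]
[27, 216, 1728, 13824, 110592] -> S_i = 27*8^i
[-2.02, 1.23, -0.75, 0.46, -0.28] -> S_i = -2.02*(-0.61)^i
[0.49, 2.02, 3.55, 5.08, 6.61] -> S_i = 0.49 + 1.53*i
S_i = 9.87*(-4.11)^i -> [9.87, -40.57, 166.73, -685.24, 2816.34]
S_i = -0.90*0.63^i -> [-0.9, -0.57, -0.36, -0.23, -0.14]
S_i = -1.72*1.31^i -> [-1.72, -2.25, -2.95, -3.87, -5.07]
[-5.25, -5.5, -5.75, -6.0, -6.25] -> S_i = -5.25 + -0.25*i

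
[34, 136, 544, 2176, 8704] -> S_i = 34*4^i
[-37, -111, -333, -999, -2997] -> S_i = -37*3^i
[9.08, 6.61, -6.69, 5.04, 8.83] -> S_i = Random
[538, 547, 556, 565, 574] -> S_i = 538 + 9*i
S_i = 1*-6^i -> [1, -6, 36, -216, 1296]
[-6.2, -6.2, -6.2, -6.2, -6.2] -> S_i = -6.20*1.00^i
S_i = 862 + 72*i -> [862, 934, 1006, 1078, 1150]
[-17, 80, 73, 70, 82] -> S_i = Random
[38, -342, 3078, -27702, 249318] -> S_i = 38*-9^i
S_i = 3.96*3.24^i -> [3.96, 12.83, 41.57, 134.69, 436.39]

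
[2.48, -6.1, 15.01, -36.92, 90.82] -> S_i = 2.48*(-2.46)^i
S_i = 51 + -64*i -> [51, -13, -77, -141, -205]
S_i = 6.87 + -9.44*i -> [6.87, -2.57, -12.01, -21.45, -30.89]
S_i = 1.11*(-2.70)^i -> [1.11, -3.0, 8.09, -21.85, 58.99]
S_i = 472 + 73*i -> [472, 545, 618, 691, 764]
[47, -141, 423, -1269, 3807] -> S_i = 47*-3^i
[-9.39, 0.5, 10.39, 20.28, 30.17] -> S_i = -9.39 + 9.89*i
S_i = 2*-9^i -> [2, -18, 162, -1458, 13122]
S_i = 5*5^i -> [5, 25, 125, 625, 3125]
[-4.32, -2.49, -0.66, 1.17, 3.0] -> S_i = -4.32 + 1.83*i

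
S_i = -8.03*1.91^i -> [-8.03, -15.34, -29.29, -55.95, -106.87]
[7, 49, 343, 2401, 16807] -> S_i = 7*7^i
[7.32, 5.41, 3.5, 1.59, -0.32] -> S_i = 7.32 + -1.91*i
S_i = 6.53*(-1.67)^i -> [6.53, -10.91, 18.21, -30.41, 50.79]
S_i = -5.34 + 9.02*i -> [-5.34, 3.68, 12.7, 21.72, 30.74]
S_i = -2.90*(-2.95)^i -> [-2.9, 8.56, -25.24, 74.45, -219.63]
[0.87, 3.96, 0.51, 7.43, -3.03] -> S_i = Random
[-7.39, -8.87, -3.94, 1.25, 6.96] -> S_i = Random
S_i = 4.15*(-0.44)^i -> [4.15, -1.83, 0.8, -0.35, 0.16]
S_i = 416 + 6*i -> [416, 422, 428, 434, 440]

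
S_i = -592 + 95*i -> [-592, -497, -402, -307, -212]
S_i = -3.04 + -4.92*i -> [-3.04, -7.96, -12.88, -17.8, -22.72]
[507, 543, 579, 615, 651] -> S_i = 507 + 36*i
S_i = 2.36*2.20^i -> [2.36, 5.19, 11.42, 25.13, 55.28]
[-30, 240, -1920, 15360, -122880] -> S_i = -30*-8^i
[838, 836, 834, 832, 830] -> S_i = 838 + -2*i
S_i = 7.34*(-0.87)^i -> [7.34, -6.39, 5.56, -4.83, 4.21]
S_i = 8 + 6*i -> [8, 14, 20, 26, 32]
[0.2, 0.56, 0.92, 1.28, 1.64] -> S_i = 0.20 + 0.36*i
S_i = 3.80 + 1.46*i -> [3.8, 5.26, 6.72, 8.18, 9.64]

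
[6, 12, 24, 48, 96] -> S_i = 6*2^i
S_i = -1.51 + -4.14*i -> [-1.51, -5.65, -9.79, -13.93, -18.07]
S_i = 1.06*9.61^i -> [1.06, 10.19, 97.89, 940.75, 9040.64]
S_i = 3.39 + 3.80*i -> [3.39, 7.19, 10.99, 14.79, 18.59]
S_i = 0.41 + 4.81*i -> [0.41, 5.22, 10.03, 14.84, 19.65]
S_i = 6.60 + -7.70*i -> [6.6, -1.1, -8.8, -16.5, -24.2]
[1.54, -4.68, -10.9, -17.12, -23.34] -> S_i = 1.54 + -6.22*i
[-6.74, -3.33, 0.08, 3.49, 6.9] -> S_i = -6.74 + 3.41*i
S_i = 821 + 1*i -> [821, 822, 823, 824, 825]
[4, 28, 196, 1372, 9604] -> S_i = 4*7^i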